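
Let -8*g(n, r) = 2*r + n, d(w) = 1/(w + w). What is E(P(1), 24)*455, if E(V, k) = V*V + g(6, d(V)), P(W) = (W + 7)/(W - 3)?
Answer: 222495/32 ≈ 6953.0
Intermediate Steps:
d(w) = 1/(2*w)
g(n, r) = -r/4 - n/8 (g(n, r) = -(2*r + n)/8 = -(n + 2*r)/8 = -r/4 - n/8)
P(W) = (7 + W)/(-3 + W)
E(V, k) = -¾ + V² - 1/(8*V) (E(V, k) = V*V + (-1/(8*V) - ⅛*6) = V² + (-1/(8*V) - ¾) = V² + (-¾ - 1/(8*V)) = -¾ + V² - 1/(8*V))
E(P(1), 24)*455 = (-¾ + ((7 + 1)/(-3 + 1))² - (-3 + 1)/(7 + 1)/8)*455 = (-¾ + (8/(-2))² - 1/(8*(8/(-2))))*455 = (-¾ + (-½*8)² - 1/(8*((-½*8))))*455 = (-¾ + (-4)² - ⅛/(-4))*455 = (-¾ + 16 - ⅛*(-¼))*455 = (-¾ + 16 + 1/32)*455 = (489/32)*455 = 222495/32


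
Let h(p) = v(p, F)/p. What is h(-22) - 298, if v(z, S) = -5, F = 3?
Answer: -6551/22 ≈ -297.77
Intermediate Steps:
h(p) = -5/p
h(-22) - 298 = -5/(-22) - 298 = -5*(-1/22) - 298 = 5/22 - 298 = -6551/22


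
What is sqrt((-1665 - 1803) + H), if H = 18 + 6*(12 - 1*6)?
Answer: I*sqrt(3414) ≈ 58.429*I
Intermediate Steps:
H = 54 (H = 18 + 6*(12 - 6) = 18 + 6*6 = 18 + 36 = 54)
sqrt((-1665 - 1803) + H) = sqrt((-1665 - 1803) + 54) = sqrt(-3468 + 54) = sqrt(-3414) = I*sqrt(3414)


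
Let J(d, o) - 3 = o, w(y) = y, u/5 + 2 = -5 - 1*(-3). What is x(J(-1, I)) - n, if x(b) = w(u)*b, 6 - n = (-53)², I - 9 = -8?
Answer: 2723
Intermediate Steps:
I = 1 (I = 9 - 8 = 1)
u = -20 (u = -10 + 5*(-5 - 1*(-3)) = -10 + 5*(-5 + 3) = -10 + 5*(-2) = -10 - 10 = -20)
J(d, o) = 3 + o
n = -2803 (n = 6 - 1*(-53)² = 6 - 1*2809 = 6 - 2809 = -2803)
x(b) = -20*b
x(J(-1, I)) - n = -20*(3 + 1) - 1*(-2803) = -20*4 + 2803 = -80 + 2803 = 2723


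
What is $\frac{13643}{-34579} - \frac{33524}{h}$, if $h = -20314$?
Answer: $\frac{441041247}{351218903} \approx 1.2557$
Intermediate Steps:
$\frac{13643}{-34579} - \frac{33524}{h} = \frac{13643}{-34579} - \frac{33524}{-20314} = 13643 \left(- \frac{1}{34579}\right) - - \frac{16762}{10157} = - \frac{13643}{34579} + \frac{16762}{10157} = \frac{441041247}{351218903}$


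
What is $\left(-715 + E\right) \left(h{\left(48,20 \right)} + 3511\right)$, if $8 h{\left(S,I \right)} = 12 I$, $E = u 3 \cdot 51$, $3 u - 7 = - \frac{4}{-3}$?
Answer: $-1026890$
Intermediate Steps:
$u = \frac{25}{9}$ ($u = \frac{7}{3} + \frac{\left(-4\right) \frac{1}{-3}}{3} = \frac{7}{3} + \frac{\left(-4\right) \left(- \frac{1}{3}\right)}{3} = \frac{7}{3} + \frac{1}{3} \cdot \frac{4}{3} = \frac{7}{3} + \frac{4}{9} = \frac{25}{9} \approx 2.7778$)
$E = 425$ ($E = \frac{25 \cdot 3 \cdot 51}{9} = \frac{25}{9} \cdot 153 = 425$)
$h{\left(S,I \right)} = \frac{3 I}{2}$ ($h{\left(S,I \right)} = \frac{12 I}{8} = \frac{3 I}{2}$)
$\left(-715 + E\right) \left(h{\left(48,20 \right)} + 3511\right) = \left(-715 + 425\right) \left(\frac{3}{2} \cdot 20 + 3511\right) = - 290 \left(30 + 3511\right) = \left(-290\right) 3541 = -1026890$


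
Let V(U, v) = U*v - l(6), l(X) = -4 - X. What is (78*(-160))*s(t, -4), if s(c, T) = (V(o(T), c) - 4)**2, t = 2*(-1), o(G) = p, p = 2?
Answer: -49920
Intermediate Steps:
o(G) = 2
t = -2
V(U, v) = 10 + U*v (V(U, v) = U*v - (-4 - 1*6) = U*v - (-4 - 6) = U*v - 1*(-10) = U*v + 10 = 10 + U*v)
s(c, T) = (6 + 2*c)**2 (s(c, T) = ((10 + 2*c) - 4)**2 = (6 + 2*c)**2)
(78*(-160))*s(t, -4) = (78*(-160))*(4*(3 - 2)**2) = -49920*1**2 = -49920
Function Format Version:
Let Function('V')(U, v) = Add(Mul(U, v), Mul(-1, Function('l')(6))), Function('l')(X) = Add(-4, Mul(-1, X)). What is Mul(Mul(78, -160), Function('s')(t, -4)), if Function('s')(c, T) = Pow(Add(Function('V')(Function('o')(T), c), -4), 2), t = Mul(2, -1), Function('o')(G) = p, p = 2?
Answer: -49920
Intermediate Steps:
Function('o')(G) = 2
t = -2
Function('V')(U, v) = Add(10, Mul(U, v)) (Function('V')(U, v) = Add(Mul(U, v), Mul(-1, Add(-4, Mul(-1, 6)))) = Add(Mul(U, v), Mul(-1, Add(-4, -6))) = Add(Mul(U, v), Mul(-1, -10)) = Add(Mul(U, v), 10) = Add(10, Mul(U, v)))
Function('s')(c, T) = Pow(Add(6, Mul(2, c)), 2) (Function('s')(c, T) = Pow(Add(Add(10, Mul(2, c)), -4), 2) = Pow(Add(6, Mul(2, c)), 2))
Mul(Mul(78, -160), Function('s')(t, -4)) = Mul(Mul(78, -160), Mul(4, Pow(Add(3, -2), 2))) = Mul(-12480, Mul(4, Pow(1, 2))) = Mul(-12480, Mul(4, 1)) = Mul(-12480, 4) = -49920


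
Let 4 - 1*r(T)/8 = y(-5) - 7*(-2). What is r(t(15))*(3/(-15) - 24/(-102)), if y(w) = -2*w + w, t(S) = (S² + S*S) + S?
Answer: -72/17 ≈ -4.2353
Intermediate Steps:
t(S) = S + 2*S² (t(S) = (S² + S²) + S = 2*S² + S = S + 2*S²)
y(w) = -w
r(T) = -120 (r(T) = 32 - 8*(-1*(-5) - 7*(-2)) = 32 - 8*(5 + 14) = 32 - 8*19 = 32 - 152 = -120)
r(t(15))*(3/(-15) - 24/(-102)) = -120*(3/(-15) - 24/(-102)) = -120*(3*(-1/15) - 24*(-1/102)) = -120*(-⅕ + 4/17) = -120*3/85 = -72/17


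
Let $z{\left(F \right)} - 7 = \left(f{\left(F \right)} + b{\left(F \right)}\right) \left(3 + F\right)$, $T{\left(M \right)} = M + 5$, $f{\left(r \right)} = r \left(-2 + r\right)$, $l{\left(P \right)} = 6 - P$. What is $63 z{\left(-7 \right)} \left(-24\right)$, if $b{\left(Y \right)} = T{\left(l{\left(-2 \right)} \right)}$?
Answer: $449064$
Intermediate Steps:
$T{\left(M \right)} = 5 + M$
$b{\left(Y \right)} = 13$ ($b{\left(Y \right)} = 5 + \left(6 - -2\right) = 5 + \left(6 + 2\right) = 5 + 8 = 13$)
$z{\left(F \right)} = 7 + \left(3 + F\right) \left(13 + F \left(-2 + F\right)\right)$ ($z{\left(F \right)} = 7 + \left(F \left(-2 + F\right) + 13\right) \left(3 + F\right) = 7 + \left(13 + F \left(-2 + F\right)\right) \left(3 + F\right) = 7 + \left(3 + F\right) \left(13 + F \left(-2 + F\right)\right)$)
$63 z{\left(-7 \right)} \left(-24\right) = 63 \left(46 + \left(-7\right)^{2} + \left(-7\right)^{3} + 7 \left(-7\right)\right) \left(-24\right) = 63 \left(46 + 49 - 343 - 49\right) \left(-24\right) = 63 \left(-297\right) \left(-24\right) = \left(-18711\right) \left(-24\right) = 449064$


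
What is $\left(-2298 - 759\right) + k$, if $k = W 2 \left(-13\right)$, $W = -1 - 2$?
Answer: $-2979$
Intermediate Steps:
$W = -3$ ($W = -1 - 2 = -3$)
$k = 78$ ($k = \left(-3\right) 2 \left(-13\right) = \left(-6\right) \left(-13\right) = 78$)
$\left(-2298 - 759\right) + k = \left(-2298 - 759\right) + 78 = -3057 + 78 = -2979$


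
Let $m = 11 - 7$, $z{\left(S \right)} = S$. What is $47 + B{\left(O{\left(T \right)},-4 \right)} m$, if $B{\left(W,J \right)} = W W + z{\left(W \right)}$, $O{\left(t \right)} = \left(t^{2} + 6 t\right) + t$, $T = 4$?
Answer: $7967$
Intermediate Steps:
$O{\left(t \right)} = t^{2} + 7 t$
$B{\left(W,J \right)} = W + W^{2}$ ($B{\left(W,J \right)} = W W + W = W^{2} + W = W + W^{2}$)
$m = 4$
$47 + B{\left(O{\left(T \right)},-4 \right)} m = 47 + 4 \left(7 + 4\right) \left(1 + 4 \left(7 + 4\right)\right) 4 = 47 + 4 \cdot 11 \left(1 + 4 \cdot 11\right) 4 = 47 + 44 \left(1 + 44\right) 4 = 47 + 44 \cdot 45 \cdot 4 = 47 + 1980 \cdot 4 = 47 + 7920 = 7967$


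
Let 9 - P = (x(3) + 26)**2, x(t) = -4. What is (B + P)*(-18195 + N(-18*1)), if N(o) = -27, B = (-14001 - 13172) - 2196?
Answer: 543817368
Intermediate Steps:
B = -29369 (B = -27173 - 2196 = -29369)
P = -475 (P = 9 - (-4 + 26)**2 = 9 - 1*22**2 = 9 - 1*484 = 9 - 484 = -475)
(B + P)*(-18195 + N(-18*1)) = (-29369 - 475)*(-18195 - 27) = -29844*(-18222) = 543817368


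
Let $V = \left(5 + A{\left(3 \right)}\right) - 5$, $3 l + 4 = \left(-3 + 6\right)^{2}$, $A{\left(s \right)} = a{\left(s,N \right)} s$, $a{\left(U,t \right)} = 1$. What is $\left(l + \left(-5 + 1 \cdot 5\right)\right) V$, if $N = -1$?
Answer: $5$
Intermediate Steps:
$A{\left(s \right)} = s$ ($A{\left(s \right)} = 1 s = s$)
$l = \frac{5}{3}$ ($l = - \frac{4}{3} + \frac{\left(-3 + 6\right)^{2}}{3} = - \frac{4}{3} + \frac{3^{2}}{3} = - \frac{4}{3} + \frac{1}{3} \cdot 9 = - \frac{4}{3} + 3 = \frac{5}{3} \approx 1.6667$)
$V = 3$ ($V = \left(5 + 3\right) - 5 = 8 - 5 = 3$)
$\left(l + \left(-5 + 1 \cdot 5\right)\right) V = \left(\frac{5}{3} + \left(-5 + 1 \cdot 5\right)\right) 3 = \left(\frac{5}{3} + \left(-5 + 5\right)\right) 3 = \left(\frac{5}{3} + 0\right) 3 = \frac{5}{3} \cdot 3 = 5$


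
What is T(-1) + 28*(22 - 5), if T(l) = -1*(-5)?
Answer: 481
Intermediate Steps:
T(l) = 5
T(-1) + 28*(22 - 5) = 5 + 28*(22 - 5) = 5 + 28*17 = 5 + 476 = 481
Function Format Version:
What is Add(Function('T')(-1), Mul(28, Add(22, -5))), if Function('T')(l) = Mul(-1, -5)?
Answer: 481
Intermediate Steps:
Function('T')(l) = 5
Add(Function('T')(-1), Mul(28, Add(22, -5))) = Add(5, Mul(28, Add(22, -5))) = Add(5, Mul(28, 17)) = Add(5, 476) = 481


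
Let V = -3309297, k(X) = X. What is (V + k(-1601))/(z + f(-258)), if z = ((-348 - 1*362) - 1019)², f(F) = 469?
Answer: -1655449/1494955 ≈ -1.1074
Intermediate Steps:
z = 2989441 (z = ((-348 - 362) - 1019)² = (-710 - 1019)² = (-1729)² = 2989441)
(V + k(-1601))/(z + f(-258)) = (-3309297 - 1601)/(2989441 + 469) = -3310898/2989910 = -3310898*1/2989910 = -1655449/1494955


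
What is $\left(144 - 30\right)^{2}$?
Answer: $12996$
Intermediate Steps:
$\left(144 - 30\right)^{2} = 114^{2} = 12996$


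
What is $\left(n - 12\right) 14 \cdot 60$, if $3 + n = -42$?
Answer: $-47880$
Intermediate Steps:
$n = -45$ ($n = -3 - 42 = -45$)
$\left(n - 12\right) 14 \cdot 60 = \left(-45 - 12\right) 14 \cdot 60 = \left(-57\right) 14 \cdot 60 = \left(-798\right) 60 = -47880$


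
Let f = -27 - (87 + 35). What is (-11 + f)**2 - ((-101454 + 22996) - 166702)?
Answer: 270760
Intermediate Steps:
f = -149 (f = -27 - 1*122 = -27 - 122 = -149)
(-11 + f)**2 - ((-101454 + 22996) - 166702) = (-11 - 149)**2 - ((-101454 + 22996) - 166702) = (-160)**2 - (-78458 - 166702) = 25600 - 1*(-245160) = 25600 + 245160 = 270760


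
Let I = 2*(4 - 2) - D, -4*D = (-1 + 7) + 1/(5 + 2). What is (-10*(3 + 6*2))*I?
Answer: -11625/14 ≈ -830.36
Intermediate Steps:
D = -43/28 (D = -((-1 + 7) + 1/(5 + 2))/4 = -(6 + 1/7)/4 = -(6 + ⅐)/4 = -¼*43/7 = -43/28 ≈ -1.5357)
I = 155/28 (I = 2*(4 - 2) - 1*(-43/28) = 2*2 + 43/28 = 4 + 43/28 = 155/28 ≈ 5.5357)
(-10*(3 + 6*2))*I = -10*(3 + 6*2)*(155/28) = -10*(3 + 12)*(155/28) = -10*15*(155/28) = -150*155/28 = -11625/14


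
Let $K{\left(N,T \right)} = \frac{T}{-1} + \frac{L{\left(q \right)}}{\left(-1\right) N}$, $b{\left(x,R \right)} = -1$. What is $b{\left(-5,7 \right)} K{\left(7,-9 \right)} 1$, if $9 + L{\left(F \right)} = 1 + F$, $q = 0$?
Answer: $- \frac{71}{7} \approx -10.143$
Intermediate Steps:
$L{\left(F \right)} = -8 + F$ ($L{\left(F \right)} = -9 + \left(1 + F\right) = -8 + F$)
$K{\left(N,T \right)} = - T + \frac{8}{N}$ ($K{\left(N,T \right)} = \frac{T}{-1} + \frac{-8 + 0}{\left(-1\right) N} = T \left(-1\right) - 8 \left(- \frac{1}{N}\right) = - T + \frac{8}{N}$)
$b{\left(-5,7 \right)} K{\left(7,-9 \right)} 1 = - (\left(-1\right) \left(-9\right) + \frac{8}{7}) 1 = - (9 + 8 \cdot \frac{1}{7}) 1 = - (9 + \frac{8}{7}) 1 = \left(-1\right) \frac{71}{7} \cdot 1 = \left(- \frac{71}{7}\right) 1 = - \frac{71}{7}$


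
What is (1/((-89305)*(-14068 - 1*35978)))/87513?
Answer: 1/391126929279390 ≈ 2.5567e-15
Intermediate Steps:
(1/((-89305)*(-14068 - 1*35978)))/87513 = -1/(89305*(-14068 - 35978))*(1/87513) = -1/89305/(-50046)*(1/87513) = -1/89305*(-1/50046)*(1/87513) = (1/4469358030)*(1/87513) = 1/391126929279390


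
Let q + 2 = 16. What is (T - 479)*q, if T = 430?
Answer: -686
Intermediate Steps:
q = 14 (q = -2 + 16 = 14)
(T - 479)*q = (430 - 479)*14 = -49*14 = -686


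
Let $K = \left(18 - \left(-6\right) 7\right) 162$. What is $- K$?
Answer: $-9720$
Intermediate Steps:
$K = 9720$ ($K = \left(18 - -42\right) 162 = \left(18 + 42\right) 162 = 60 \cdot 162 = 9720$)
$- K = \left(-1\right) 9720 = -9720$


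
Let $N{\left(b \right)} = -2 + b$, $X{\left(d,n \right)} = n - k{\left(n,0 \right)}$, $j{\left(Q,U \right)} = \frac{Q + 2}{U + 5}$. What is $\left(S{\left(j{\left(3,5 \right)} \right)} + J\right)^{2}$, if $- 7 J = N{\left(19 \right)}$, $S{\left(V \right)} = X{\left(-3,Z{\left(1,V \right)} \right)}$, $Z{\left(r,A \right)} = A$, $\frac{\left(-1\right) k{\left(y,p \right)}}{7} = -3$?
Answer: $\frac{103041}{196} \approx 525.72$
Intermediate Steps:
$k{\left(y,p \right)} = 21$ ($k{\left(y,p \right)} = \left(-7\right) \left(-3\right) = 21$)
$j{\left(Q,U \right)} = \frac{2 + Q}{5 + U}$
$X{\left(d,n \right)} = -21 + n$ ($X{\left(d,n \right)} = n - 21 = -21 + n$)
$S{\left(V \right)} = -21 + V$
$J = - \frac{17}{7}$ ($J = - \frac{-2 + 19}{7} = \left(- \frac{1}{7}\right) 17 = - \frac{17}{7} \approx -2.4286$)
$\left(S{\left(j{\left(3,5 \right)} \right)} + J\right)^{2} = \left(\left(-21 + \frac{2 + 3}{5 + 5}\right) - \frac{17}{7}\right)^{2} = \left(\left(-21 + \frac{1}{10} \cdot 5\right) - \frac{17}{7}\right)^{2} = \left(\left(-21 + \frac{1}{2}\right) - \frac{17}{7}\right)^{2} = \left(- \frac{41}{2} - \frac{17}{7}\right)^{2} = \left(- \frac{321}{14}\right)^{2} = \frac{103041}{196}$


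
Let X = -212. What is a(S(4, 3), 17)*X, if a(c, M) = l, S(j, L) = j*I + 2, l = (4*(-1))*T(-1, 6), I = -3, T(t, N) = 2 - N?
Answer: -3392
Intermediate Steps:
l = 16 (l = (4*(-1))*(2 - 1*6) = -4*(2 - 6) = -4*(-4) = 16)
S(j, L) = 2 - 3*j (S(j, L) = j*(-3) + 2 = -3*j + 2 = 2 - 3*j)
a(c, M) = 16
a(S(4, 3), 17)*X = 16*(-212) = -3392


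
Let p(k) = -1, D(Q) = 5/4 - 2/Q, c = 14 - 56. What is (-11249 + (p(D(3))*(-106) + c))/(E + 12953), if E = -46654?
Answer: 11185/33701 ≈ 0.33189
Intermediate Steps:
c = -42
D(Q) = 5/4 - 2/Q (D(Q) = 5*(¼) - 2/Q = 5/4 - 2/Q)
(-11249 + (p(D(3))*(-106) + c))/(E + 12953) = (-11249 + (-1*(-106) - 42))/(-46654 + 12953) = (-11249 + (106 - 42))/(-33701) = (-11249 + 64)*(-1/33701) = -11185*(-1/33701) = 11185/33701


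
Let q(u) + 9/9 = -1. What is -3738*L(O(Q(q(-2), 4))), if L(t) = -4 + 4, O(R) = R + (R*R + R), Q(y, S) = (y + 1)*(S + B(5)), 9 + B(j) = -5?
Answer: 0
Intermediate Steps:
B(j) = -14 (B(j) = -9 - 5 = -14)
q(u) = -2 (q(u) = -1 - 1 = -2)
Q(y, S) = (1 + y)*(-14 + S) (Q(y, S) = (y + 1)*(S - 14) = (1 + y)*(-14 + S))
O(R) = R**2 + 2*R (O(R) = R + (R**2 + R) = R + (R + R**2) = R**2 + 2*R)
L(t) = 0
-3738*L(O(Q(q(-2), 4))) = -3738*0 = 0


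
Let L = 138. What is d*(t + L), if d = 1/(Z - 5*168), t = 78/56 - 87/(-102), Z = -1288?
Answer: -66757/1012928 ≈ -0.065905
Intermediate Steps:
t = 1069/476 (t = 78*(1/56) - 87*(-1/102) = 39/28 + 29/34 = 1069/476 ≈ 2.2458)
d = -1/2128 (d = 1/(-1288 - 5*168) = 1/(-1288 - 840) = 1/(-2128) = -1/2128 ≈ -0.00046992)
d*(t + L) = -(1069/476 + 138)/2128 = -1/2128*66757/476 = -66757/1012928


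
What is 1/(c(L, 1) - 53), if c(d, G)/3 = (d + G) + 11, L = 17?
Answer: 1/34 ≈ 0.029412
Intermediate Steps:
c(d, G) = 33 + 3*G + 3*d (c(d, G) = 3*((d + G) + 11) = 3*((G + d) + 11) = 3*(11 + G + d) = 33 + 3*G + 3*d)
1/(c(L, 1) - 53) = 1/((33 + 3*1 + 3*17) - 53) = 1/((33 + 3 + 51) - 53) = 1/(87 - 53) = 1/34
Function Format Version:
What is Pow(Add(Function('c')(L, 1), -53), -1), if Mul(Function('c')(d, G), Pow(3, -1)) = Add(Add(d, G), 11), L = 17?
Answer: Rational(1, 34) ≈ 0.029412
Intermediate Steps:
Function('c')(d, G) = Add(33, Mul(3, G), Mul(3, d)) (Function('c')(d, G) = Mul(3, Add(Add(d, G), 11)) = Mul(3, Add(Add(G, d), 11)) = Mul(3, Add(11, G, d)) = Add(33, Mul(3, G), Mul(3, d)))
Pow(Add(Function('c')(L, 1), -53), -1) = Pow(Add(Add(33, Mul(3, 1), Mul(3, 17)), -53), -1) = Pow(Add(Add(33, 3, 51), -53), -1) = Pow(Add(87, -53), -1) = Pow(34, -1) = Rational(1, 34)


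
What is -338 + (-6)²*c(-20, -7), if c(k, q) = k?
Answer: -1058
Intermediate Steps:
-338 + (-6)²*c(-20, -7) = -338 + (-6)²*(-20) = -338 + 36*(-20) = -338 - 720 = -1058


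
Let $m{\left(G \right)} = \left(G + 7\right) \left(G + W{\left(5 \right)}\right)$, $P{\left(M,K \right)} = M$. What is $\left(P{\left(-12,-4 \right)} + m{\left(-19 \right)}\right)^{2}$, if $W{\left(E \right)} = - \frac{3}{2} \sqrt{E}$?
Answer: $48276 + 7776 \sqrt{5} \approx 65664.0$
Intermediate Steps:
$W{\left(E \right)} = - \frac{3 \sqrt{E}}{2}$ ($W{\left(E \right)} = \left(-3\right) \frac{1}{2} \sqrt{E} = - \frac{3 \sqrt{E}}{2}$)
$m{\left(G \right)} = \left(7 + G\right) \left(G - \frac{3 \sqrt{5}}{2}\right)$ ($m{\left(G \right)} = \left(G + 7\right) \left(G - \frac{3 \sqrt{5}}{2}\right) = \left(7 + G\right) \left(G - \frac{3 \sqrt{5}}{2}\right)$)
$\left(P{\left(-12,-4 \right)} + m{\left(-19 \right)}\right)^{2} = \left(-12 + \left(\left(-19\right)^{2} + 7 \left(-19\right) - \frac{21 \sqrt{5}}{2} - - \frac{57 \sqrt{5}}{2}\right)\right)^{2} = \left(-12 + \left(361 - 133 - \frac{21 \sqrt{5}}{2} + \frac{57 \sqrt{5}}{2}\right)\right)^{2} = \left(-12 + \left(228 + 18 \sqrt{5}\right)\right)^{2} = \left(216 + 18 \sqrt{5}\right)^{2}$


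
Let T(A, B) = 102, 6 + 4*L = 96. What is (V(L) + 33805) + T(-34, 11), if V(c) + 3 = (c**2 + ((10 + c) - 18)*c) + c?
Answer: 34759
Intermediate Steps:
L = 45/2 (L = -3/2 + (1/4)*96 = -3/2 + 24 = 45/2 ≈ 22.500)
V(c) = -3 + c + c**2 + c*(-8 + c) (V(c) = -3 + ((c**2 + ((10 + c) - 18)*c) + c) = -3 + ((c**2 + (-8 + c)*c) + c) = -3 + ((c**2 + c*(-8 + c)) + c) = -3 + (c + c**2 + c*(-8 + c)) = -3 + c + c**2 + c*(-8 + c))
(V(L) + 33805) + T(-34, 11) = ((-3 - 7*45/2 + 2*(45/2)**2) + 33805) + 102 = ((-3 - 315/2 + 2*(2025/4)) + 33805) + 102 = ((-3 - 315/2 + 2025/2) + 33805) + 102 = (852 + 33805) + 102 = 34657 + 102 = 34759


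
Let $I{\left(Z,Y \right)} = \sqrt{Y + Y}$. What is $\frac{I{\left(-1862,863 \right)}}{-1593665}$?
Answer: $- \frac{\sqrt{1726}}{1593665} \approx -2.6069 \cdot 10^{-5}$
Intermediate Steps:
$I{\left(Z,Y \right)} = \sqrt{2} \sqrt{Y}$ ($I{\left(Z,Y \right)} = \sqrt{2 Y} = \sqrt{2} \sqrt{Y}$)
$\frac{I{\left(-1862,863 \right)}}{-1593665} = \frac{\sqrt{2} \sqrt{863}}{-1593665} = \sqrt{1726} \left(- \frac{1}{1593665}\right) = - \frac{\sqrt{1726}}{1593665}$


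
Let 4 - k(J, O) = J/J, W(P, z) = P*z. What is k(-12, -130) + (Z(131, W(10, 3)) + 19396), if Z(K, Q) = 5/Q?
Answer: 116395/6 ≈ 19399.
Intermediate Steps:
k(J, O) = 3 (k(J, O) = 4 - J/J = 4 - 1*1 = 4 - 1 = 3)
k(-12, -130) + (Z(131, W(10, 3)) + 19396) = 3 + (5/((10*3)) + 19396) = 3 + (5/30 + 19396) = 3 + (5*(1/30) + 19396) = 3 + (1/6 + 19396) = 3 + 116377/6 = 116395/6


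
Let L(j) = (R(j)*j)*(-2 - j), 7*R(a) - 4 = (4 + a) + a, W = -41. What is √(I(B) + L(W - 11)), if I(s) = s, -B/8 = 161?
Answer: 2*√421022/7 ≈ 185.39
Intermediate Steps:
B = -1288 (B = -8*161 = -1288)
R(a) = 8/7 + 2*a/7 (R(a) = 4/7 + ((4 + a) + a)/7 = 4/7 + (4 + 2*a)/7 = 4/7 + (4/7 + 2*a/7) = 8/7 + 2*a/7)
L(j) = j*(-2 - j)*(8/7 + 2*j/7) (L(j) = ((8/7 + 2*j/7)*j)*(-2 - j) = (j*(8/7 + 2*j/7))*(-2 - j) = j*(-2 - j)*(8/7 + 2*j/7))
√(I(B) + L(W - 11)) = √(-1288 - 2*(-41 - 11)*(2 + (-41 - 11))*(4 + (-41 - 11))/7) = √(-1288 - 2/7*(-52)*(2 - 52)*(4 - 52)) = √(-1288 - 2/7*(-52)*(-50)*(-48)) = √(-1288 + 249600/7) = √(240584/7) = 2*√421022/7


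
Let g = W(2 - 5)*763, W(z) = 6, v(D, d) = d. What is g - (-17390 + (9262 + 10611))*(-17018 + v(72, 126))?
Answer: 41947414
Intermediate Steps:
g = 4578 (g = 6*763 = 4578)
g - (-17390 + (9262 + 10611))*(-17018 + v(72, 126)) = 4578 - (-17390 + (9262 + 10611))*(-17018 + 126) = 4578 - (-17390 + 19873)*(-16892) = 4578 - 2483*(-16892) = 4578 - 1*(-41942836) = 4578 + 41942836 = 41947414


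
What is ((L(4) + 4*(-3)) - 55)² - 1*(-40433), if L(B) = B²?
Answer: 43034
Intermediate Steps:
((L(4) + 4*(-3)) - 55)² - 1*(-40433) = ((4² + 4*(-3)) - 55)² - 1*(-40433) = ((16 - 12) - 55)² + 40433 = (4 - 55)² + 40433 = (-51)² + 40433 = 2601 + 40433 = 43034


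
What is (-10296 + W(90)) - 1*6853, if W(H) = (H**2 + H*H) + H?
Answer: -859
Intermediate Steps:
W(H) = H + 2*H**2 (W(H) = (H**2 + H**2) + H = 2*H**2 + H = H + 2*H**2)
(-10296 + W(90)) - 1*6853 = (-10296 + 90*(1 + 2*90)) - 1*6853 = (-10296 + 90*(1 + 180)) - 6853 = (-10296 + 90*181) - 6853 = (-10296 + 16290) - 6853 = 5994 - 6853 = -859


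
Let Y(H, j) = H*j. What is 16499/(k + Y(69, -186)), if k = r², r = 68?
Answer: -16499/8210 ≈ -2.0096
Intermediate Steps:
k = 4624 (k = 68² = 4624)
16499/(k + Y(69, -186)) = 16499/(4624 + 69*(-186)) = 16499/(4624 - 12834) = 16499/(-8210) = 16499*(-1/8210) = -16499/8210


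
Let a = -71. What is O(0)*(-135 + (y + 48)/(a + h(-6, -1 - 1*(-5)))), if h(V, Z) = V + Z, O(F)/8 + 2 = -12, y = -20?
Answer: 1106896/73 ≈ 15163.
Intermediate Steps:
O(F) = -112 (O(F) = -16 + 8*(-12) = -16 - 96 = -112)
O(0)*(-135 + (y + 48)/(a + h(-6, -1 - 1*(-5)))) = -112*(-135 + (-20 + 48)/(-71 + (-6 + (-1 - 1*(-5))))) = -112*(-135 + 28/(-71 + (-6 + (-1 + 5)))) = -112*(-135 + 28/(-71 + (-6 + 4))) = -112*(-135 + 28/(-71 - 2)) = -112*(-135 + 28/(-73)) = -112*(-135 + 28*(-1/73)) = -112*(-135 - 28/73) = -112*(-9883/73) = 1106896/73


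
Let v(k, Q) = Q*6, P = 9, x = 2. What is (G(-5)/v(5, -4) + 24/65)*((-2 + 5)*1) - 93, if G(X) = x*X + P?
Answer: -47719/520 ≈ -91.767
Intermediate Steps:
v(k, Q) = 6*Q
G(X) = 9 + 2*X (G(X) = 2*X + 9 = 9 + 2*X)
(G(-5)/v(5, -4) + 24/65)*((-2 + 5)*1) - 93 = ((9 + 2*(-5))/((6*(-4))) + 24/65)*((-2 + 5)*1) - 93 = ((9 - 10)/(-24) + 24*(1/65))*(3*1) - 93 = (-1*(-1/24) + 24/65)*3 - 93 = (1/24 + 24/65)*3 - 93 = (641/1560)*3 - 93 = 641/520 - 93 = -47719/520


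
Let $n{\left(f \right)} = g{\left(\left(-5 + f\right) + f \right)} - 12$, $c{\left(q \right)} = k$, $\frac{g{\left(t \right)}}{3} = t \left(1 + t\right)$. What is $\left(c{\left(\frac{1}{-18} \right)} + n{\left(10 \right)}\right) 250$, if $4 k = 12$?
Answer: $177750$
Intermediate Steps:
$k = 3$ ($k = \frac{1}{4} \cdot 12 = 3$)
$g{\left(t \right)} = 3 t \left(1 + t\right)$
$c{\left(q \right)} = 3$
$n{\left(f \right)} = -12 + 3 \left(-5 + 2 f\right) \left(-4 + 2 f\right)$ ($n{\left(f \right)} = 3 \left(\left(-5 + f\right) + f\right) \left(1 + \left(\left(-5 + f\right) + f\right)\right) - 12 = 3 \left(-5 + 2 f\right) \left(1 + \left(-5 + 2 f\right)\right) - 12 = 3 \left(-5 + 2 f\right) \left(-4 + 2 f\right) - 12 = -12 + 3 \left(-5 + 2 f\right) \left(-4 + 2 f\right)$)
$\left(c{\left(\frac{1}{-18} \right)} + n{\left(10 \right)}\right) 250 = \left(3 + \left(48 - 540 + 12 \cdot 10^{2}\right)\right) 250 = \left(3 + \left(48 - 540 + 12 \cdot 100\right)\right) 250 = \left(3 + \left(48 - 540 + 1200\right)\right) 250 = \left(3 + 708\right) 250 = 711 \cdot 250 = 177750$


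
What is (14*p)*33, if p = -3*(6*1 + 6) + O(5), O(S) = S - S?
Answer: -16632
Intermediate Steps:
O(S) = 0
p = -36 (p = -3*(6*1 + 6) + 0 = -3*(6 + 6) + 0 = -3*12 + 0 = -36 + 0 = -36)
(14*p)*33 = (14*(-36))*33 = -504*33 = -16632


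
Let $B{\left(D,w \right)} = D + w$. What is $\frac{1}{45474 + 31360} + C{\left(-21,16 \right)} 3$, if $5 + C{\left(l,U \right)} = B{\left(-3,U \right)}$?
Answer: $\frac{1844017}{76834} \approx 24.0$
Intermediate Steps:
$C{\left(l,U \right)} = -8 + U$ ($C{\left(l,U \right)} = -5 + \left(-3 + U\right) = -8 + U$)
$\frac{1}{45474 + 31360} + C{\left(-21,16 \right)} 3 = \frac{1}{45474 + 31360} + \left(-8 + 16\right) 3 = \frac{1}{76834} + 8 \cdot 3 = \frac{1}{76834} + 24 = \frac{1844017}{76834}$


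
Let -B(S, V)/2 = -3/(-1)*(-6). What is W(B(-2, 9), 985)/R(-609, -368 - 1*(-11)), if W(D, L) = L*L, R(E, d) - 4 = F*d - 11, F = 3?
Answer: -970225/1078 ≈ -900.02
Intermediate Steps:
R(E, d) = -7 + 3*d (R(E, d) = 4 + (3*d - 11) = 4 + (-11 + 3*d) = -7 + 3*d)
B(S, V) = 36 (B(S, V) = -2*(-3/(-1))*(-6) = -2*(-3*(-1))*(-6) = -6*(-6) = -2*(-18) = 36)
W(D, L) = L²
W(B(-2, 9), 985)/R(-609, -368 - 1*(-11)) = 985²/(-7 + 3*(-368 - 1*(-11))) = 970225/(-7 + 3*(-368 + 11)) = 970225/(-7 + 3*(-357)) = 970225/(-7 - 1071) = 970225/(-1078) = 970225*(-1/1078) = -970225/1078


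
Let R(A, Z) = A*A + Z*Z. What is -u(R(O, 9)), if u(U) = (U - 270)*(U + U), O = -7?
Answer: 36400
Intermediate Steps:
R(A, Z) = A**2 + Z**2
u(U) = 2*U*(-270 + U) (u(U) = (-270 + U)*(2*U) = 2*U*(-270 + U))
-u(R(O, 9)) = -2*((-7)**2 + 9**2)*(-270 + ((-7)**2 + 9**2)) = -2*(49 + 81)*(-270 + (49 + 81)) = -2*130*(-270 + 130) = -2*130*(-140) = -1*(-36400) = 36400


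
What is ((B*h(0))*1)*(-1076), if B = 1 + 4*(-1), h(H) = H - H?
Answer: 0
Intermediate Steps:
h(H) = 0
B = -3 (B = 1 - 4 = -3)
((B*h(0))*1)*(-1076) = (-3*0*1)*(-1076) = (0*1)*(-1076) = 0*(-1076) = 0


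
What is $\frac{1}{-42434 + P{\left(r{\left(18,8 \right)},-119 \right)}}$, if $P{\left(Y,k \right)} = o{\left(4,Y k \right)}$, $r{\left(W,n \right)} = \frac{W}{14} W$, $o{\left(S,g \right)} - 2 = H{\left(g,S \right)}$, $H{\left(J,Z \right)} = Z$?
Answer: $- \frac{1}{42428} \approx -2.3569 \cdot 10^{-5}$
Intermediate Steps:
$o{\left(S,g \right)} = 2 + S$
$r{\left(W,n \right)} = \frac{W^{2}}{14}$ ($r{\left(W,n \right)} = W \frac{1}{14} W = \frac{W}{14} W = \frac{W^{2}}{14}$)
$P{\left(Y,k \right)} = 6$ ($P{\left(Y,k \right)} = 2 + 4 = 6$)
$\frac{1}{-42434 + P{\left(r{\left(18,8 \right)},-119 \right)}} = \frac{1}{-42434 + 6} = \frac{1}{-42428} = - \frac{1}{42428}$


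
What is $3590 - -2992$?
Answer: $6582$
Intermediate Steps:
$3590 - -2992 = 3590 + 2992 = 6582$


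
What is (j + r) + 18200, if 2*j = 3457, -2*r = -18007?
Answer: 28932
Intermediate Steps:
r = 18007/2 (r = -½*(-18007) = 18007/2 ≈ 9003.5)
j = 3457/2 (j = (½)*3457 = 3457/2 ≈ 1728.5)
(j + r) + 18200 = (3457/2 + 18007/2) + 18200 = 10732 + 18200 = 28932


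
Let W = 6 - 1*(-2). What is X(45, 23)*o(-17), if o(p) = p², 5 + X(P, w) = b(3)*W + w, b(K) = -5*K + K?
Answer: -22542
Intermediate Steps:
b(K) = -4*K
W = 8 (W = 6 + 2 = 8)
X(P, w) = -101 + w (X(P, w) = -5 + (-4*3*8 + w) = -5 + (-12*8 + w) = -5 + (-96 + w) = -101 + w)
X(45, 23)*o(-17) = (-101 + 23)*(-17)² = -78*289 = -22542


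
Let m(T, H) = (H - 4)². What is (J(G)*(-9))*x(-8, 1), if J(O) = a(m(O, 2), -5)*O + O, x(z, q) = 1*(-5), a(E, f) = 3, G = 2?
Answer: 360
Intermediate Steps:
m(T, H) = (-4 + H)²
x(z, q) = -5
J(O) = 4*O (J(O) = 3*O + O = 4*O)
(J(G)*(-9))*x(-8, 1) = ((4*2)*(-9))*(-5) = (8*(-9))*(-5) = -72*(-5) = 360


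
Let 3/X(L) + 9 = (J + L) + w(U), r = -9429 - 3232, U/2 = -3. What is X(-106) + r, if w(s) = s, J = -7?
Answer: -1620611/128 ≈ -12661.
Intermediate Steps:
U = -6 (U = 2*(-3) = -6)
r = -12661
X(L) = 3/(-22 + L) (X(L) = 3/(-9 + ((-7 + L) - 6)) = 3/(-9 + (-13 + L)) = 3/(-22 + L))
X(-106) + r = 3/(-22 - 106) - 12661 = 3/(-128) - 12661 = 3*(-1/128) - 12661 = -3/128 - 12661 = -1620611/128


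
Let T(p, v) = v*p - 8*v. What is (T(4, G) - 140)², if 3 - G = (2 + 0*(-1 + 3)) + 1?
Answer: 19600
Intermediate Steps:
G = 0 (G = 3 - ((2 + 0*(-1 + 3)) + 1) = 3 - ((2 + 0*2) + 1) = 3 - ((2 + 0) + 1) = 3 - (2 + 1) = 3 - 1*3 = 3 - 3 = 0)
T(p, v) = -8*v + p*v (T(p, v) = p*v - 8*v = -8*v + p*v)
(T(4, G) - 140)² = (0*(-8 + 4) - 140)² = (0*(-4) - 140)² = (0 - 140)² = (-140)² = 19600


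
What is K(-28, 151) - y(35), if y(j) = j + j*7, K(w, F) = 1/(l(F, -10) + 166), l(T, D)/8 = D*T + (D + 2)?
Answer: -3353841/11978 ≈ -280.00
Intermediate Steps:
l(T, D) = 16 + 8*D + 8*D*T (l(T, D) = 8*(D*T + (D + 2)) = 8*(D*T + (2 + D)) = 8*(2 + D + D*T) = 16 + 8*D + 8*D*T)
K(w, F) = 1/(102 - 80*F) (K(w, F) = 1/((16 + 8*(-10) + 8*(-10)*F) + 166) = 1/((16 - 80 - 80*F) + 166) = 1/((-64 - 80*F) + 166) = 1/(102 - 80*F))
y(j) = 8*j (y(j) = j + 7*j = 8*j)
K(-28, 151) - y(35) = -1/(-102 + 80*151) - 8*35 = -1/(-102 + 12080) - 1*280 = -1/11978 - 280 = -3353841/11978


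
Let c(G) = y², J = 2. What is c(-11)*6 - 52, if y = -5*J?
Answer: 548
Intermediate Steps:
y = -10 (y = -5*2 = -10)
c(G) = 100 (c(G) = (-10)² = 100)
c(-11)*6 - 52 = 100*6 - 52 = 600 - 52 = 548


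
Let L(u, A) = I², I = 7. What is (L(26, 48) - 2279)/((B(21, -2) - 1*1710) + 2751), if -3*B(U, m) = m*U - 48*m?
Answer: -2230/1023 ≈ -2.1799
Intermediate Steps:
B(U, m) = 16*m - U*m/3 (B(U, m) = -(m*U - 48*m)/3 = -(U*m - 48*m)/3 = -(-48*m + U*m)/3 = 16*m - U*m/3)
L(u, A) = 49 (L(u, A) = 7² = 49)
(L(26, 48) - 2279)/((B(21, -2) - 1*1710) + 2751) = (49 - 2279)/(((⅓)*(-2)*(48 - 1*21) - 1*1710) + 2751) = -2230/(((⅓)*(-2)*(48 - 21) - 1710) + 2751) = -2230/(((⅓)*(-2)*27 - 1710) + 2751) = -2230/((-18 - 1710) + 2751) = -2230/(-1728 + 2751) = -2230/1023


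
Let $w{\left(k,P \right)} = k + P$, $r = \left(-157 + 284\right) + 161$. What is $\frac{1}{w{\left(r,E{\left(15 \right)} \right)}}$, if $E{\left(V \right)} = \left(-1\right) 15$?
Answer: $\frac{1}{273} \approx 0.003663$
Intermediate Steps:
$r = 288$ ($r = 127 + 161 = 288$)
$E{\left(V \right)} = -15$
$w{\left(k,P \right)} = P + k$
$\frac{1}{w{\left(r,E{\left(15 \right)} \right)}} = \frac{1}{-15 + 288} = \frac{1}{273}$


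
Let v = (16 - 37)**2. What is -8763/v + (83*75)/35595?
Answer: -109056/5537 ≈ -19.696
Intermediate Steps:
v = 441 (v = (-21)**2 = 441)
-8763/v + (83*75)/35595 = -8763/441 + (83*75)/35595 = -8763*1/441 + 6225*(1/35595) = -2921/147 + 415/2373 = -109056/5537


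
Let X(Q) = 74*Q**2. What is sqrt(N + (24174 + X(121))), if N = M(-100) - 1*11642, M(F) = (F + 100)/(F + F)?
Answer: 3*sqrt(121774) ≈ 1046.9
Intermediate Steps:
M(F) = (100 + F)/(2*F) (M(F) = (100 + F)/((2*F)) = (100 + F)*(1/(2*F)) = (100 + F)/(2*F))
N = -11642 (N = (1/2)*(100 - 100)/(-100) - 1*11642 = (1/2)*(-1/100)*0 - 11642 = 0 - 11642 = -11642)
sqrt(N + (24174 + X(121))) = sqrt(-11642 + (24174 + 74*121**2)) = sqrt(-11642 + (24174 + 74*14641)) = sqrt(-11642 + (24174 + 1083434)) = sqrt(-11642 + 1107608) = sqrt(1095966) = 3*sqrt(121774)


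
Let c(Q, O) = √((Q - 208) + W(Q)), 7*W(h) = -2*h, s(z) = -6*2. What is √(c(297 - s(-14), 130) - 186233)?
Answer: √(-9125417 + 7*√623)/7 ≈ 431.54*I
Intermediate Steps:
s(z) = -12
W(h) = -2*h/7 (W(h) = (-2*h)/7 = -2*h/7)
c(Q, O) = √(-208 + 5*Q/7) (c(Q, O) = √((Q - 208) - 2*Q/7) = √((-208 + Q) - 2*Q/7) = √(-208 + 5*Q/7))
√(c(297 - s(-14), 130) - 186233) = √(√(-10192 + 35*(297 - 1*(-12)))/7 - 186233) = √(√(-10192 + 35*(297 + 12))/7 - 186233) = √(√(-10192 + 35*309)/7 - 186233) = √(√(-10192 + 10815)/7 - 186233) = √(√623/7 - 186233) = √(-186233 + √623/7)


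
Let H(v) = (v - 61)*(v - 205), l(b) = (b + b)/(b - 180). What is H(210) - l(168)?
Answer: 773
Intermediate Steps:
l(b) = 2*b/(-180 + b) (l(b) = (2*b)/(-180 + b) = 2*b/(-180 + b))
H(v) = (-205 + v)*(-61 + v) (H(v) = (-61 + v)*(-205 + v) = (-205 + v)*(-61 + v))
H(210) - l(168) = (12505 + 210² - 266*210) - 2*168/(-180 + 168) = (12505 + 44100 - 55860) - 2*168/(-12) = 745 - 2*168*(-1)/12 = 745 - 1*(-28) = 745 + 28 = 773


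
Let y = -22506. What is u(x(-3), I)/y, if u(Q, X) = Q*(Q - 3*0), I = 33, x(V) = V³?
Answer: -243/7502 ≈ -0.032391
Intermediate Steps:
u(Q, X) = Q² (u(Q, X) = Q*(Q + 0) = Q*Q = Q²)
u(x(-3), I)/y = ((-3)³)²/(-22506) = (-27)²*(-1/22506) = 729*(-1/22506) = -243/7502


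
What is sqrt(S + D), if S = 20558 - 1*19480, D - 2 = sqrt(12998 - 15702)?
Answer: 2*sqrt(270 + 13*I) ≈ 32.873 + 0.79093*I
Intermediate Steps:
D = 2 + 52*I (D = 2 + sqrt(12998 - 15702) = 2 + sqrt(-2704) = 2 + 52*I ≈ 2.0 + 52.0*I)
S = 1078 (S = 20558 - 19480 = 1078)
sqrt(S + D) = sqrt(1078 + (2 + 52*I)) = sqrt(1080 + 52*I)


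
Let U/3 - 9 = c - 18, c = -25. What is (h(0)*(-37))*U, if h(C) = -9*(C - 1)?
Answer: 33966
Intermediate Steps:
U = -102 (U = 27 + 3*(-25 - 18) = 27 + 3*(-43) = 27 - 129 = -102)
h(C) = 9 - 9*C (h(C) = -9*(-1 + C) = 9 - 9*C)
(h(0)*(-37))*U = ((9 - 9*0)*(-37))*(-102) = ((9 + 0)*(-37))*(-102) = (9*(-37))*(-102) = -333*(-102) = 33966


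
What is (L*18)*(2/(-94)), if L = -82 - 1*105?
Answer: 3366/47 ≈ 71.617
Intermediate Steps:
L = -187 (L = -82 - 105 = -187)
(L*18)*(2/(-94)) = (-187*18)*(2/(-94)) = -6732*(-1)/94 = -3366*(-1/47) = 3366/47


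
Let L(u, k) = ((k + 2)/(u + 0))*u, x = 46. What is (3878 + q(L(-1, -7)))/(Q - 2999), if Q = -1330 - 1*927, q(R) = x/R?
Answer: -806/1095 ≈ -0.73607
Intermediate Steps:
L(u, k) = 2 + k (L(u, k) = ((2 + k)/u)*u = 2 + k)
q(R) = 46/R
Q = -2257 (Q = -1330 - 927 = -2257)
(3878 + q(L(-1, -7)))/(Q - 2999) = (3878 + 46/(2 - 7))/(-2257 - 2999) = (3878 + 46/(-5))/(-5256) = (3878 + 46*(-⅕))*(-1/5256) = (3878 - 46/5)*(-1/5256) = (19344/5)*(-1/5256) = -806/1095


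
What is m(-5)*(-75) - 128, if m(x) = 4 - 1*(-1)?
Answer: -503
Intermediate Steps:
m(x) = 5 (m(x) = 4 + 1 = 5)
m(-5)*(-75) - 128 = 5*(-75) - 128 = -375 - 128 = -503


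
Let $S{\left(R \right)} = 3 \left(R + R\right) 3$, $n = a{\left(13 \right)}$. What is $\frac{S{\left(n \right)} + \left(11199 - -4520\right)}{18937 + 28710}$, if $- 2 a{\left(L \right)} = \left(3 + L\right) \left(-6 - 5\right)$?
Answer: $\frac{17303}{47647} \approx 0.36315$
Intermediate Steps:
$a{\left(L \right)} = \frac{33}{2} + \frac{11 L}{2}$ ($a{\left(L \right)} = - \frac{\left(3 + L\right) \left(-6 - 5\right)}{2} = - \frac{\left(3 + L\right) \left(-11\right)}{2} = - \frac{-33 - 11 L}{2} = \frac{33}{2} + \frac{11 L}{2}$)
$n = 88$ ($n = \frac{33}{2} + \frac{11}{2} \cdot 13 = \frac{33}{2} + \frac{143}{2} = 88$)
$S{\left(R \right)} = 18 R$ ($S{\left(R \right)} = 3 \cdot 2 R 3 = 3 \cdot 6 R = 18 R$)
$\frac{S{\left(n \right)} + \left(11199 - -4520\right)}{18937 + 28710} = \frac{18 \cdot 88 + \left(11199 - -4520\right)}{18937 + 28710} = \frac{1584 + \left(11199 + 4520\right)}{47647} = \left(1584 + 15719\right) \frac{1}{47647} = 17303 \cdot \frac{1}{47647} = \frac{17303}{47647}$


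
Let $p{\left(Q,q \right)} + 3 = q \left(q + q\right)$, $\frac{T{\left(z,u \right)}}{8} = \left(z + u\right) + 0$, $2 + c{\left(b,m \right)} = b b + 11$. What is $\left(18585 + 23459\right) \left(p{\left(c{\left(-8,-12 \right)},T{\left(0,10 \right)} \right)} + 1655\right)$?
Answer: $607619888$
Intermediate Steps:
$c{\left(b,m \right)} = 9 + b^{2}$ ($c{\left(b,m \right)} = -2 + \left(b b + 11\right) = -2 + \left(b^{2} + 11\right) = -2 + \left(11 + b^{2}\right) = 9 + b^{2}$)
$T{\left(z,u \right)} = 8 u + 8 z$ ($T{\left(z,u \right)} = 8 \left(\left(z + u\right) + 0\right) = 8 \left(\left(u + z\right) + 0\right) = 8 \left(u + z\right) = 8 u + 8 z$)
$p{\left(Q,q \right)} = -3 + 2 q^{2}$ ($p{\left(Q,q \right)} = -3 + q \left(q + q\right) = -3 + q 2 q = -3 + 2 q^{2}$)
$\left(18585 + 23459\right) \left(p{\left(c{\left(-8,-12 \right)},T{\left(0,10 \right)} \right)} + 1655\right) = \left(18585 + 23459\right) \left(\left(-3 + 2 \left(8 \cdot 10 + 8 \cdot 0\right)^{2}\right) + 1655\right) = 42044 \left(\left(-3 + 2 \left(80 + 0\right)^{2}\right) + 1655\right) = 42044 \left(\left(-3 + 2 \cdot 80^{2}\right) + 1655\right) = 42044 \left(\left(-3 + 2 \cdot 6400\right) + 1655\right) = 42044 \left(\left(-3 + 12800\right) + 1655\right) = 42044 \left(12797 + 1655\right) = 42044 \cdot 14452 = 607619888$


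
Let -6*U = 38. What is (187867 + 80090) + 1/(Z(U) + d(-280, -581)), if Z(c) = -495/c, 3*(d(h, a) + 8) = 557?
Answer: 3907349031/14582 ≈ 2.6796e+5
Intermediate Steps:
U = -19/3 (U = -⅙*38 = -19/3 ≈ -6.3333)
d(h, a) = 533/3 (d(h, a) = -8 + (⅓)*557 = -8 + 557/3 = 533/3)
(187867 + 80090) + 1/(Z(U) + d(-280, -581)) = (187867 + 80090) + 1/(-495/(-19/3) + 533/3) = 267957 + 1/(-495*(-3/19) + 533/3) = 267957 + 1/(1485/19 + 533/3) = 267957 + 1/(14582/57) = 267957 + 57/14582 = 3907349031/14582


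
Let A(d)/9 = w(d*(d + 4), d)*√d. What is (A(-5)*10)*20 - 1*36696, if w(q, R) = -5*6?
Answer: -36696 - 54000*I*√5 ≈ -36696.0 - 1.2075e+5*I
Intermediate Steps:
w(q, R) = -30
A(d) = -270*√d (A(d) = 9*(-30*√d) = -270*√d)
(A(-5)*10)*20 - 1*36696 = (-270*I*√5*10)*20 - 1*36696 = (-270*I*√5*10)*20 - 36696 = -2700*I*√5*20 - 36696 = -54000*I*√5 - 36696 = -36696 - 54000*I*√5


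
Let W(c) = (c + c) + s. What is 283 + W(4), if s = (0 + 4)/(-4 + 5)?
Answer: 295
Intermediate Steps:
s = 4 (s = 4/1 = 4*1 = 4)
W(c) = 4 + 2*c (W(c) = (c + c) + 4 = 2*c + 4 = 4 + 2*c)
283 + W(4) = 283 + (4 + 2*4) = 283 + (4 + 8) = 283 + 12 = 295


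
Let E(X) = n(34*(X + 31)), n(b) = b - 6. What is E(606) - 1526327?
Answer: -1504675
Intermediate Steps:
n(b) = -6 + b
E(X) = 1048 + 34*X (E(X) = -6 + 34*(X + 31) = -6 + 34*(31 + X) = -6 + (1054 + 34*X) = 1048 + 34*X)
E(606) - 1526327 = (1048 + 34*606) - 1526327 = (1048 + 20604) - 1526327 = 21652 - 1526327 = -1504675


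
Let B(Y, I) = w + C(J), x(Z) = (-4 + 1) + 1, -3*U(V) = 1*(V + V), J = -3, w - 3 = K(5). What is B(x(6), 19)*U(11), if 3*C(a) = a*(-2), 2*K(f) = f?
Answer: -55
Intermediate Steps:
K(f) = f/2
w = 11/2 (w = 3 + (½)*5 = 3 + 5/2 = 11/2 ≈ 5.5000)
C(a) = -2*a/3 (C(a) = (a*(-2))/3 = (-2*a)/3 = -2*a/3)
U(V) = -2*V/3 (U(V) = -(V + V)/3 = -2*V/3)
x(Z) = -2 (x(Z) = -3 + 1 = -2)
B(Y, I) = 15/2 (B(Y, I) = 11/2 - ⅔*(-3) = 11/2 + 2 = 15/2)
B(x(6), 19)*U(11) = 15*(-⅔*11)/2 = (15/2)*(-22/3) = -55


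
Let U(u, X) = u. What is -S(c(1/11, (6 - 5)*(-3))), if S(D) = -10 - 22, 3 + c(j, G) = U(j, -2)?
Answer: 32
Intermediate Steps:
c(j, G) = -3 + j
S(D) = -32
-S(c(1/11, (6 - 5)*(-3))) = -1*(-32) = 32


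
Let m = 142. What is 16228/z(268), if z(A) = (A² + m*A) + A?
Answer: 4057/27537 ≈ 0.14733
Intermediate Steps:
z(A) = A² + 143*A (z(A) = (A² + 142*A) + A = A² + 143*A)
16228/z(268) = 16228/((268*(143 + 268))) = 16228/((268*411)) = 16228/110148 = 16228*(1/110148) = 4057/27537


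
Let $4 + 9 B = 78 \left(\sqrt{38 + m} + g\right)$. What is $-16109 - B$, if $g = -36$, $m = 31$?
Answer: $- \frac{142169}{9} - \frac{26 \sqrt{69}}{3} \approx -15869.0$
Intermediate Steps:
$B = - \frac{2812}{9} + \frac{26 \sqrt{69}}{3}$ ($B = - \frac{4}{9} + \frac{78 \left(\sqrt{38 + 31} - 36\right)}{9} = - \frac{4}{9} + \frac{78 \left(\sqrt{69} - 36\right)}{9} = - \frac{4}{9} + \frac{78 \left(-36 + \sqrt{69}\right)}{9} = - \frac{4}{9} + \frac{-2808 + 78 \sqrt{69}}{9} = - \frac{4}{9} - \left(312 - \frac{26 \sqrt{69}}{3}\right) = - \frac{2812}{9} + \frac{26 \sqrt{69}}{3} \approx -240.45$)
$-16109 - B = -16109 - \left(- \frac{2812}{9} + \frac{26 \sqrt{69}}{3}\right) = -16109 + \left(\frac{2812}{9} - \frac{26 \sqrt{69}}{3}\right) = - \frac{142169}{9} - \frac{26 \sqrt{69}}{3}$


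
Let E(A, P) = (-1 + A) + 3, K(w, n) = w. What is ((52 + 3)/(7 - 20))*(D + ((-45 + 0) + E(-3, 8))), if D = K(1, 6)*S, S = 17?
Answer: 1595/13 ≈ 122.69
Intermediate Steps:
E(A, P) = 2 + A
D = 17 (D = 1*17 = 17)
((52 + 3)/(7 - 20))*(D + ((-45 + 0) + E(-3, 8))) = ((52 + 3)/(7 - 20))*(17 + ((-45 + 0) + (2 - 3))) = (55/(-13))*(17 + (-45 - 1)) = (55*(-1/13))*(17 - 46) = -55/13*(-29) = 1595/13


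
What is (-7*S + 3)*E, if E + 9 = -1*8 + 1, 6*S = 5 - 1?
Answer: 80/3 ≈ 26.667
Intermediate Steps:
S = 2/3 (S = (5 - 1)/6 = (1/6)*4 = 2/3 ≈ 0.66667)
E = -16 (E = -9 + (-1*8 + 1) = -9 + (-8 + 1) = -9 - 7 = -16)
(-7*S + 3)*E = (-7*2/3 + 3)*(-16) = (-14/3 + 3)*(-16) = -5/3*(-16) = 80/3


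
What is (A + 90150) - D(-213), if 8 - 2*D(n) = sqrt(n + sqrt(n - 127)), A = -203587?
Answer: -113441 + sqrt(-213 + 2*I*sqrt(85))/2 ≈ -1.1344e+5 + 7.3041*I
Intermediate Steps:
D(n) = 4 - sqrt(n + sqrt(-127 + n))/2 (D(n) = 4 - sqrt(n + sqrt(n - 127))/2 = 4 - sqrt(n + sqrt(-127 + n))/2)
(A + 90150) - D(-213) = (-203587 + 90150) - (4 - sqrt(-213 + sqrt(-127 - 213))/2) = -113437 - (4 - sqrt(-213 + sqrt(-340))/2) = -113437 - (4 - sqrt(-213 + 2*I*sqrt(85))/2) = -113437 + (-4 + sqrt(-213 + 2*I*sqrt(85))/2) = -113441 + sqrt(-213 + 2*I*sqrt(85))/2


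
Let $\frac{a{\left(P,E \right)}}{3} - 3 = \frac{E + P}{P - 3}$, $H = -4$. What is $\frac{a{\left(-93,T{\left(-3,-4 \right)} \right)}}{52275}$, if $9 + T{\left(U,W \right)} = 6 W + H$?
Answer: $\frac{209}{836400} \approx 0.00024988$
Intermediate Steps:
$T{\left(U,W \right)} = -13 + 6 W$ ($T{\left(U,W \right)} = -9 + \left(6 W - 4\right) = -9 + \left(-4 + 6 W\right) = -13 + 6 W$)
$a{\left(P,E \right)} = 9 + \frac{3 \left(E + P\right)}{-3 + P}$ ($a{\left(P,E \right)} = 9 + 3 \frac{E + P}{P - 3} = 9 + 3 \frac{E + P}{-3 + P} = 9 + \frac{3 \left(E + P\right)}{-3 + P}$)
$\frac{a{\left(-93,T{\left(-3,-4 \right)} \right)}}{52275} = \frac{3 \frac{1}{-3 - 93} \left(-9 + \left(-13 + 6 \left(-4\right)\right) + 4 \left(-93\right)\right)}{52275} = \frac{3 \left(-9 - 37 - 372\right)}{-96} \cdot \frac{1}{52275} = 3 \left(- \frac{1}{96}\right) \left(-9 - 37 - 372\right) \frac{1}{52275} = 3 \left(- \frac{1}{96}\right) \left(-418\right) \frac{1}{52275} = \frac{209}{16} \cdot \frac{1}{52275} = \frac{209}{836400}$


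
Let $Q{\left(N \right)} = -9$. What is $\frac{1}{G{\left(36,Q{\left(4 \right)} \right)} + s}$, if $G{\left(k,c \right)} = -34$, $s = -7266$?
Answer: $- \frac{1}{7300} \approx -0.00013699$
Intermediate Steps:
$\frac{1}{G{\left(36,Q{\left(4 \right)} \right)} + s} = \frac{1}{-34 - 7266} = \frac{1}{-7300} = - \frac{1}{7300}$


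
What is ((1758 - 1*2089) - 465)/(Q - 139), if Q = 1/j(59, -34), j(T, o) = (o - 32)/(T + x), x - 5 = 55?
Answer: 52536/9293 ≈ 5.6533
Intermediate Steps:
x = 60 (x = 5 + 55 = 60)
j(T, o) = (-32 + o)/(60 + T) (j(T, o) = (o - 32)/(T + 60) = (-32 + o)/(60 + T))
Q = -119/66 (Q = 1/((-32 - 34)/(60 + 59)) = 1/(-66/119) = -119/66 ≈ -1.8030)
((1758 - 1*2089) - 465)/(Q - 139) = ((1758 - 1*2089) - 465)/(-119/66 - 139) = ((1758 - 2089) - 465)/(-9293/66) = (-331 - 465)*(-66/9293) = -796*(-66/9293) = 52536/9293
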